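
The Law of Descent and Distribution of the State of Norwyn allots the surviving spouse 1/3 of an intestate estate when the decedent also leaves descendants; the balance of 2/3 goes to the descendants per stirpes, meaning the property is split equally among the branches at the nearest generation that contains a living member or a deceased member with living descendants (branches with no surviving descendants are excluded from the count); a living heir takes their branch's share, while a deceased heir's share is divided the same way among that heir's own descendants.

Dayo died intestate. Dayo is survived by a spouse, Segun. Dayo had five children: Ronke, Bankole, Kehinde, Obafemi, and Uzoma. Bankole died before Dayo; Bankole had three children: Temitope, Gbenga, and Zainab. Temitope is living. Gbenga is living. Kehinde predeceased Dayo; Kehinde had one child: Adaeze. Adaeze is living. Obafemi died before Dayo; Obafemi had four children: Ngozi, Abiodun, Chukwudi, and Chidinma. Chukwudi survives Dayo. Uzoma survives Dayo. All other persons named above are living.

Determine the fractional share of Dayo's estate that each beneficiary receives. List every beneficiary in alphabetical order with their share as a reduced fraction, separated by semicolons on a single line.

Abiodun 1/30; Adaeze 2/15; Chidinma 1/30; Chukwudi 1/30; Gbenga 2/45; Ngozi 1/30; Ronke 2/15; Segun 1/3; Temitope 2/45; Uzoma 2/15; Zainab 2/45

Segun, as surviving spouse, takes 1/3.
The remaining 2/3 passes to Dayo's descendants per stirpes.
The 2/3 is divided into 5 equal shares of 2/15 among Ronke, Bankole, Kehinde, Obafemi, Uzoma.
Ronke is living and takes 2/15.
Bankole predeceased; the 2/15 allotted to Bankole's branch passes to Bankole's issue by representation.
The 2/15 is divided into 3 equal shares of 2/45 among Temitope, Gbenga, Zainab.
Temitope is living and takes 2/45.
Gbenga is living and takes 2/45.
Zainab is living and takes 2/45.
Kehinde predeceased; the 2/15 allotted to Kehinde's branch passes to Kehinde's issue by representation.
Adaeze is the sole taker at this level and receives the full 2/15.
Obafemi predeceased; the 2/15 allotted to Obafemi's branch passes to Obafemi's issue by representation.
The 2/15 is divided into 4 equal shares of 1/30 among Ngozi, Abiodun, Chukwudi, Chidinma.
Ngozi is living and takes 1/30.
Abiodun is living and takes 1/30.
Chukwudi is living and takes 1/30.
Chidinma is living and takes 1/30.
Uzoma is living and takes 2/15.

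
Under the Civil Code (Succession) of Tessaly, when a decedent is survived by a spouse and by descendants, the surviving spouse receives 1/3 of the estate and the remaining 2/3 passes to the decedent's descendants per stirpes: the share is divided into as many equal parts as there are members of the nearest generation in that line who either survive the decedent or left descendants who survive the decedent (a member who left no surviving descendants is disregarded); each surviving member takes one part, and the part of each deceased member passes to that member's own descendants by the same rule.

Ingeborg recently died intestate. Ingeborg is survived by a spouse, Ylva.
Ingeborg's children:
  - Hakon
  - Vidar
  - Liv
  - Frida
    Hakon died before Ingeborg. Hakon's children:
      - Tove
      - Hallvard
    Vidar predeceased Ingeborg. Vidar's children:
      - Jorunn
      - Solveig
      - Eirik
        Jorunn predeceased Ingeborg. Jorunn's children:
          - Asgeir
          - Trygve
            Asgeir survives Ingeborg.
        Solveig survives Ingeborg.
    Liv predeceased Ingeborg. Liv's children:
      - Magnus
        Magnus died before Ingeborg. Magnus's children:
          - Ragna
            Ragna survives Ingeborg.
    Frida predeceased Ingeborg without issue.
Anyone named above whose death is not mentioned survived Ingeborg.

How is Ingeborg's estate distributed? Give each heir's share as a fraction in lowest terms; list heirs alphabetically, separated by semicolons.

Asgeir 1/27; Eirik 2/27; Hallvard 1/9; Ragna 2/9; Solveig 2/27; Tove 1/9; Trygve 1/27; Ylva 1/3

Ylva, as surviving spouse, takes 1/3.
The remaining 2/3 passes to Ingeborg's descendants per stirpes.
Frida left no surviving issue, so that branch lapses and is disregarded.
The 2/3 is divided into 3 equal shares of 2/9 among Hakon, Vidar, Liv.
Hakon predeceased; the 2/9 allotted to Hakon's branch passes to Hakon's issue by representation.
The 2/9 is divided into 2 equal shares of 1/9 among Tove, Hallvard.
Tove is living and takes 1/9.
Hallvard is living and takes 1/9.
Vidar predeceased; the 2/9 allotted to Vidar's branch passes to Vidar's issue by representation.
The 2/9 is divided into 3 equal shares of 2/27 among Jorunn, Solveig, Eirik.
Jorunn predeceased; the 2/27 allotted to Jorunn's branch passes to Jorunn's issue by representation.
The 2/27 is divided into 2 equal shares of 1/27 among Asgeir, Trygve.
Asgeir is living and takes 1/27.
Trygve is living and takes 1/27.
Solveig is living and takes 2/27.
Eirik is living and takes 2/27.
Liv predeceased; the 2/9 allotted to Liv's branch passes to Liv's issue by representation.
Magnus's line is the sole branch at this level, so the full 2/9 passes to Magnus's issue by representation.
Ragna is the sole taker at this level and receives the full 2/9.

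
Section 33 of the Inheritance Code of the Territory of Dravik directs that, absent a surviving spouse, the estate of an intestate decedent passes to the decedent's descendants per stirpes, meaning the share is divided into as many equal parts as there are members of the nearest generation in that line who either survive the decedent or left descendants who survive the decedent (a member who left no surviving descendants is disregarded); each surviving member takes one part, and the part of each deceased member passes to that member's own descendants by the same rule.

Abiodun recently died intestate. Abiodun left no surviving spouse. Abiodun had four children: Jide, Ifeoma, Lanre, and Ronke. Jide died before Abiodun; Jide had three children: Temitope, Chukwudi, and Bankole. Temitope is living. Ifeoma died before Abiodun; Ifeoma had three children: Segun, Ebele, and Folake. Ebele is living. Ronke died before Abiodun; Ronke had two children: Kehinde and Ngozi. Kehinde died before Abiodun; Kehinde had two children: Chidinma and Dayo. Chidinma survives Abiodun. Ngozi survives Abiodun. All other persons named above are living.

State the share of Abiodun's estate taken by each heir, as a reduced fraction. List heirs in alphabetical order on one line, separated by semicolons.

There is no surviving spouse, so the entire estate passes to Abiodun's descendants per stirpes.
The estate is divided into 4 equal shares of 1/4 among Jide, Ifeoma, Lanre, Ronke.
Jide predeceased; the 1/4 allotted to Jide's branch passes to Jide's issue by representation.
The 1/4 is divided into 3 equal shares of 1/12 among Temitope, Chukwudi, Bankole.
Temitope is living and takes 1/12.
Chukwudi is living and takes 1/12.
Bankole is living and takes 1/12.
Ifeoma predeceased; the 1/4 allotted to Ifeoma's branch passes to Ifeoma's issue by representation.
The 1/4 is divided into 3 equal shares of 1/12 among Segun, Ebele, Folake.
Segun is living and takes 1/12.
Ebele is living and takes 1/12.
Folake is living and takes 1/12.
Lanre is living and takes 1/4.
Ronke predeceased; the 1/4 allotted to Ronke's branch passes to Ronke's issue by representation.
The 1/4 is divided into 2 equal shares of 1/8 among Kehinde, Ngozi.
Kehinde predeceased; the 1/8 allotted to Kehinde's branch passes to Kehinde's issue by representation.
The 1/8 is divided into 2 equal shares of 1/16 among Chidinma, Dayo.
Chidinma is living and takes 1/16.
Dayo is living and takes 1/16.
Ngozi is living and takes 1/8.

Bankole 1/12; Chidinma 1/16; Chukwudi 1/12; Dayo 1/16; Ebele 1/12; Folake 1/12; Lanre 1/4; Ngozi 1/8; Segun 1/12; Temitope 1/12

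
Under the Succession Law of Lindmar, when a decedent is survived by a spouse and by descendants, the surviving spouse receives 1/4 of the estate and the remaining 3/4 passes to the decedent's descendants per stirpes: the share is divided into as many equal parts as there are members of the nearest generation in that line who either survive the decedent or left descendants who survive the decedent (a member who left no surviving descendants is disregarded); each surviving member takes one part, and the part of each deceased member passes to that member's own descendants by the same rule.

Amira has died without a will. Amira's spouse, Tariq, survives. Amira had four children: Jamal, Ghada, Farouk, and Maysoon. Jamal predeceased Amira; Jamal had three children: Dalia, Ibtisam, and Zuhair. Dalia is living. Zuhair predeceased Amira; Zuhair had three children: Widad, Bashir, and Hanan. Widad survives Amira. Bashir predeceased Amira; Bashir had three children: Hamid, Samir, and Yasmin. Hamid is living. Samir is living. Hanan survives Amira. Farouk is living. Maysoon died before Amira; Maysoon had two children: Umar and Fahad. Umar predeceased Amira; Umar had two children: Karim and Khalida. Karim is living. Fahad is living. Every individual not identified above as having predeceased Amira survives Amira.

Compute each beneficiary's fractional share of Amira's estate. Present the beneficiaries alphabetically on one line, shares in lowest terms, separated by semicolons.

Tariq, as surviving spouse, takes 1/4.
The remaining 3/4 passes to Amira's descendants per stirpes.
The 3/4 is divided into 4 equal shares of 3/16 among Jamal, Ghada, Farouk, Maysoon.
Jamal predeceased; the 3/16 allotted to Jamal's branch passes to Jamal's issue by representation.
The 3/16 is divided into 3 equal shares of 1/16 among Dalia, Ibtisam, Zuhair.
Dalia is living and takes 1/16.
Ibtisam is living and takes 1/16.
Zuhair predeceased; the 1/16 allotted to Zuhair's branch passes to Zuhair's issue by representation.
The 1/16 is divided into 3 equal shares of 1/48 among Widad, Bashir, Hanan.
Widad is living and takes 1/48.
Bashir predeceased; the 1/48 allotted to Bashir's branch passes to Bashir's issue by representation.
The 1/48 is divided into 3 equal shares of 1/144 among Hamid, Samir, Yasmin.
Hamid is living and takes 1/144.
Samir is living and takes 1/144.
Yasmin is living and takes 1/144.
Hanan is living and takes 1/48.
Ghada is living and takes 3/16.
Farouk is living and takes 3/16.
Maysoon predeceased; the 3/16 allotted to Maysoon's branch passes to Maysoon's issue by representation.
The 3/16 is divided into 2 equal shares of 3/32 among Umar, Fahad.
Umar predeceased; the 3/32 allotted to Umar's branch passes to Umar's issue by representation.
The 3/32 is divided into 2 equal shares of 3/64 among Karim, Khalida.
Karim is living and takes 3/64.
Khalida is living and takes 3/64.
Fahad is living and takes 3/32.

Dalia 1/16; Fahad 3/32; Farouk 3/16; Ghada 3/16; Hamid 1/144; Hanan 1/48; Ibtisam 1/16; Karim 3/64; Khalida 3/64; Samir 1/144; Tariq 1/4; Widad 1/48; Yasmin 1/144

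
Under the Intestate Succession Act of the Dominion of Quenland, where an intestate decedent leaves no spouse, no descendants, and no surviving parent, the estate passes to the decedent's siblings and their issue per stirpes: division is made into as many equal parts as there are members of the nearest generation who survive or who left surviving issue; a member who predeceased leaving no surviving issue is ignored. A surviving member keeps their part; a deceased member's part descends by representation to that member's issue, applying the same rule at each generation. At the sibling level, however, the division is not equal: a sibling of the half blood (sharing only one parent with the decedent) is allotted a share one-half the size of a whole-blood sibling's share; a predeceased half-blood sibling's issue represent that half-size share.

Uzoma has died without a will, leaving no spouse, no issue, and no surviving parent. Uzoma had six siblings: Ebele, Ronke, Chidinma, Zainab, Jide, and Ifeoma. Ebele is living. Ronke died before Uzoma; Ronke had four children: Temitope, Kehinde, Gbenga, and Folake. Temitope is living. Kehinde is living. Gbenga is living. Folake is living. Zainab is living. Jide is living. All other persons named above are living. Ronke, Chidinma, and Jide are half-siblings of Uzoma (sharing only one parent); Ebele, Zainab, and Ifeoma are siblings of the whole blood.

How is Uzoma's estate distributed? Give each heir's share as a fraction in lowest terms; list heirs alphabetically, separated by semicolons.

Chidinma 1/9; Ebele 2/9; Folake 1/36; Gbenga 1/36; Ifeoma 2/9; Jide 1/9; Kehinde 1/36; Temitope 1/36; Zainab 2/9

No spouse, descendants, or parent survives, so the estate passes to Uzoma's siblings per stirpes.
Half-blood siblings count for one-half the weight of whole-blood siblings at the initial division.
Dividing 1 in proportion to weights (total weight 9/2): Ebele (weight 1) → 2/9; Ronke (weight 1/2) → 1/9; Chidinma (weight 1/2) → 1/9; Zainab (weight 1) → 2/9; Jide (weight 1/2) → 1/9; Ifeoma (weight 1) → 2/9.
Ebele is living and takes 2/9.
Ronke predeceased; the 1/9 allotted to Ronke's branch passes to Ronke's issue by representation.
The 1/9 is divided into 4 equal shares of 1/36 among Temitope, Kehinde, Gbenga, Folake.
Temitope is living and takes 1/36.
Kehinde is living and takes 1/36.
Gbenga is living and takes 1/36.
Folake is living and takes 1/36.
Chidinma is living and takes 1/9.
Zainab is living and takes 2/9.
Jide is living and takes 1/9.
Ifeoma is living and takes 2/9.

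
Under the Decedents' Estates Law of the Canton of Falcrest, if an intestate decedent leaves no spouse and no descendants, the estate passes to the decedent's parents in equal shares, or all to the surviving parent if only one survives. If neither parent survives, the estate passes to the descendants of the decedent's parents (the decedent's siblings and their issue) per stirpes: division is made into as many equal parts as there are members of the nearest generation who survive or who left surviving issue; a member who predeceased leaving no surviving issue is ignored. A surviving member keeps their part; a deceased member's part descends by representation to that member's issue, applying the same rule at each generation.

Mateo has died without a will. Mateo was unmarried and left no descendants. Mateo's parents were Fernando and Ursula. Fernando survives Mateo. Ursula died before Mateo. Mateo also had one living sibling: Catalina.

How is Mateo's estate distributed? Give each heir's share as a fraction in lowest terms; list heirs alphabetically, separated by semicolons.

Only one parent, Fernando, survives, so Fernando takes the entire estate. The siblings take nothing because a surviving parent has priority.

Fernando 1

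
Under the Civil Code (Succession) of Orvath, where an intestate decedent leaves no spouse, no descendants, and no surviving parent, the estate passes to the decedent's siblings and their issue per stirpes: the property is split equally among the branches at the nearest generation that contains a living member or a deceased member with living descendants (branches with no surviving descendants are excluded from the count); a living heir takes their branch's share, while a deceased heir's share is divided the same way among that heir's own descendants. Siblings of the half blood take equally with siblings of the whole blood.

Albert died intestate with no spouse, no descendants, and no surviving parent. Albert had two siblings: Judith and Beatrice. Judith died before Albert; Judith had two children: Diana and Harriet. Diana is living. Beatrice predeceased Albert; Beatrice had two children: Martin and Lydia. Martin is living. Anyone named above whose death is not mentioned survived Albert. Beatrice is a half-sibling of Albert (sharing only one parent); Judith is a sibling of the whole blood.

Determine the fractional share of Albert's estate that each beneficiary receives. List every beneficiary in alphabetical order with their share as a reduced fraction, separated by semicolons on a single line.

Diana 1/4; Harriet 1/4; Lydia 1/4; Martin 1/4

No spouse, descendants, or parent survives, so the estate passes to Albert's siblings per stirpes.
Half-blood and whole-blood siblings take equally under the stated rule.
The estate is divided into 2 equal shares of 1/2 among Judith, Beatrice.
Judith predeceased; the 1/2 allotted to Judith's branch passes to Judith's issue by representation.
The 1/2 is divided into 2 equal shares of 1/4 among Diana, Harriet.
Diana is living and takes 1/4.
Harriet is living and takes 1/4.
Beatrice predeceased; the 1/2 allotted to Beatrice's branch passes to Beatrice's issue by representation.
The 1/2 is divided into 2 equal shares of 1/4 among Martin, Lydia.
Martin is living and takes 1/4.
Lydia is living and takes 1/4.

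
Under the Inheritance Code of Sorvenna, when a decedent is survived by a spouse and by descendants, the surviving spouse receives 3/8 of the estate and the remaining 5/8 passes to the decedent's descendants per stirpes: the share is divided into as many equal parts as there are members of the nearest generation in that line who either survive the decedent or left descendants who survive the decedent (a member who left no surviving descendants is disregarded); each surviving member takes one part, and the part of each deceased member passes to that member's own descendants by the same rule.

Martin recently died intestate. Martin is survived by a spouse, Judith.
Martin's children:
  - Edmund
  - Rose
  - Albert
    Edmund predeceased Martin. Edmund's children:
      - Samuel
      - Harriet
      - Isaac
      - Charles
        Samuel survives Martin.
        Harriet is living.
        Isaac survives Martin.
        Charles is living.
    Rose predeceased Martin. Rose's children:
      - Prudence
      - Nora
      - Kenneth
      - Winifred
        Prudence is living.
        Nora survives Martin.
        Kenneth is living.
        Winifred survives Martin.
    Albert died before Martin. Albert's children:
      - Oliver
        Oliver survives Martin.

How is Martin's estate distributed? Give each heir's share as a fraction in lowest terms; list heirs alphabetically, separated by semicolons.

Charles 5/96; Harriet 5/96; Isaac 5/96; Judith 3/8; Kenneth 5/96; Nora 5/96; Oliver 5/24; Prudence 5/96; Samuel 5/96; Winifred 5/96

Judith, as surviving spouse, takes 3/8.
The remaining 5/8 passes to Martin's descendants per stirpes.
The 5/8 is divided into 3 equal shares of 5/24 among Edmund, Rose, Albert.
Edmund predeceased; the 5/24 allotted to Edmund's branch passes to Edmund's issue by representation.
The 5/24 is divided into 4 equal shares of 5/96 among Samuel, Harriet, Isaac, Charles.
Samuel is living and takes 5/96.
Harriet is living and takes 5/96.
Isaac is living and takes 5/96.
Charles is living and takes 5/96.
Rose predeceased; the 5/24 allotted to Rose's branch passes to Rose's issue by representation.
The 5/24 is divided into 4 equal shares of 5/96 among Prudence, Nora, Kenneth, Winifred.
Prudence is living and takes 5/96.
Nora is living and takes 5/96.
Kenneth is living and takes 5/96.
Winifred is living and takes 5/96.
Albert predeceased; the 5/24 allotted to Albert's branch passes to Albert's issue by representation.
Oliver is the sole taker at this level and receives the full 5/24.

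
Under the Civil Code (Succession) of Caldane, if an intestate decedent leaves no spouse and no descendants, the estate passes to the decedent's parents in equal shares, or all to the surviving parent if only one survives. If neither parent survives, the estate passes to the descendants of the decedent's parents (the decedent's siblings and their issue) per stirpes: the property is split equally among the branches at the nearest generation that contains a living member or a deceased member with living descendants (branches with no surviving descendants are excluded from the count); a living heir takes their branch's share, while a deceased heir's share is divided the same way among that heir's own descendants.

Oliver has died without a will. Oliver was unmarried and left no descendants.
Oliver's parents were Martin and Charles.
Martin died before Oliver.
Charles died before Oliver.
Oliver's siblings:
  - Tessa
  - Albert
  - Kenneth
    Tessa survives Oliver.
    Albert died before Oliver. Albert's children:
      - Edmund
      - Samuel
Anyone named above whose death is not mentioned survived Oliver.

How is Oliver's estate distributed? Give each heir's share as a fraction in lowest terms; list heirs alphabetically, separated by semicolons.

Edmund 1/6; Kenneth 1/3; Samuel 1/6; Tessa 1/3

Neither parent survives and there are no descendants, so the estate passes to Oliver's siblings and their issue per stirpes.
The estate is divided into 3 equal shares of 1/3 among Tessa, Albert, Kenneth.
Tessa is living and takes 1/3.
Albert predeceased; the 1/3 allotted to Albert's branch passes to Albert's issue by representation.
The 1/3 is divided into 2 equal shares of 1/6 among Edmund, Samuel.
Edmund is living and takes 1/6.
Samuel is living and takes 1/6.
Kenneth is living and takes 1/3.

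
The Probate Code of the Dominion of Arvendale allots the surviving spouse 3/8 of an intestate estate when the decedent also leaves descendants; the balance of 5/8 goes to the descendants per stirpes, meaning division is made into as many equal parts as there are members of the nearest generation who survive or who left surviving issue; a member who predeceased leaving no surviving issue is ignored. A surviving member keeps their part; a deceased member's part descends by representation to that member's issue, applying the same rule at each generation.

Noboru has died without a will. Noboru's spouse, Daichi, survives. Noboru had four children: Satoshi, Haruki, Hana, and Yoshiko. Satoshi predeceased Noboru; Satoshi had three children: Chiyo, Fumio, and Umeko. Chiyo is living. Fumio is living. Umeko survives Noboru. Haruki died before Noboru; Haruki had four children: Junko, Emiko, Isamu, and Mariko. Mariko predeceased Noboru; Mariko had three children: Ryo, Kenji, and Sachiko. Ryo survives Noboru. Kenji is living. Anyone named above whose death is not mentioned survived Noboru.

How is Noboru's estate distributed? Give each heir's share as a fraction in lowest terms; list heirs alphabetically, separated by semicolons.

Chiyo 5/96; Daichi 3/8; Emiko 5/128; Fumio 5/96; Hana 5/32; Isamu 5/128; Junko 5/128; Kenji 5/384; Ryo 5/384; Sachiko 5/384; Umeko 5/96; Yoshiko 5/32

Daichi, as surviving spouse, takes 3/8.
The remaining 5/8 passes to Noboru's descendants per stirpes.
The 5/8 is divided into 4 equal shares of 5/32 among Satoshi, Haruki, Hana, Yoshiko.
Satoshi predeceased; the 5/32 allotted to Satoshi's branch passes to Satoshi's issue by representation.
The 5/32 is divided into 3 equal shares of 5/96 among Chiyo, Fumio, Umeko.
Chiyo is living and takes 5/96.
Fumio is living and takes 5/96.
Umeko is living and takes 5/96.
Haruki predeceased; the 5/32 allotted to Haruki's branch passes to Haruki's issue by representation.
The 5/32 is divided into 4 equal shares of 5/128 among Junko, Emiko, Isamu, Mariko.
Junko is living and takes 5/128.
Emiko is living and takes 5/128.
Isamu is living and takes 5/128.
Mariko predeceased; the 5/128 allotted to Mariko's branch passes to Mariko's issue by representation.
The 5/128 is divided into 3 equal shares of 5/384 among Ryo, Kenji, Sachiko.
Ryo is living and takes 5/384.
Kenji is living and takes 5/384.
Sachiko is living and takes 5/384.
Hana is living and takes 5/32.
Yoshiko is living and takes 5/32.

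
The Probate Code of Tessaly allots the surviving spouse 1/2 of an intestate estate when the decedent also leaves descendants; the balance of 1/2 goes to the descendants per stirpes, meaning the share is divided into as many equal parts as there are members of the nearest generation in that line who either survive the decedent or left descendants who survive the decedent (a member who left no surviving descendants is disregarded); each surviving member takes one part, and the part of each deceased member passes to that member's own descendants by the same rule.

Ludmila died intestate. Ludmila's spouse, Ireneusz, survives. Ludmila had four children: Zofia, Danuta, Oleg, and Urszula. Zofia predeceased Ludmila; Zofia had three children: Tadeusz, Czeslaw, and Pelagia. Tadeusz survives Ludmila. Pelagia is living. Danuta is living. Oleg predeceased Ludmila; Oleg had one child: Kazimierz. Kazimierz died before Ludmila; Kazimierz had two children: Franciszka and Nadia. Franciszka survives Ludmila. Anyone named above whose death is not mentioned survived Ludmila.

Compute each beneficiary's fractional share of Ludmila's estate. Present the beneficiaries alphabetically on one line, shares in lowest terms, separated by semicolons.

Ireneusz, as surviving spouse, takes 1/2.
The remaining 1/2 passes to Ludmila's descendants per stirpes.
The 1/2 is divided into 4 equal shares of 1/8 among Zofia, Danuta, Oleg, Urszula.
Zofia predeceased; the 1/8 allotted to Zofia's branch passes to Zofia's issue by representation.
The 1/8 is divided into 3 equal shares of 1/24 among Tadeusz, Czeslaw, Pelagia.
Tadeusz is living and takes 1/24.
Czeslaw is living and takes 1/24.
Pelagia is living and takes 1/24.
Danuta is living and takes 1/8.
Oleg predeceased; the 1/8 allotted to Oleg's branch passes to Oleg's issue by representation.
Kazimierz's line is the sole branch at this level, so the full 1/8 passes to Kazimierz's issue by representation.
The 1/8 is divided into 2 equal shares of 1/16 among Franciszka, Nadia.
Franciszka is living and takes 1/16.
Nadia is living and takes 1/16.
Urszula is living and takes 1/8.

Czeslaw 1/24; Danuta 1/8; Franciszka 1/16; Ireneusz 1/2; Nadia 1/16; Pelagia 1/24; Tadeusz 1/24; Urszula 1/8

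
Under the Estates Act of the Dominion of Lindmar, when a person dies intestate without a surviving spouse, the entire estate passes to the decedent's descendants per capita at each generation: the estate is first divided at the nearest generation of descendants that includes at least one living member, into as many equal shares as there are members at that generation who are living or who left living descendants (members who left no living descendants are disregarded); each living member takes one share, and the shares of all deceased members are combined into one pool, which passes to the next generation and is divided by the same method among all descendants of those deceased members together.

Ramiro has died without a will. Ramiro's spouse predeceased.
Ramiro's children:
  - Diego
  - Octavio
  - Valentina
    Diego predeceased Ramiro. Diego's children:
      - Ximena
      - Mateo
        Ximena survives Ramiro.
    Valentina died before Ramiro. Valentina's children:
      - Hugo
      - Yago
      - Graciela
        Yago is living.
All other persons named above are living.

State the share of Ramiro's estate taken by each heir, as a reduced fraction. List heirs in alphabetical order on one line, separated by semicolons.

Graciela 2/15; Hugo 2/15; Mateo 2/15; Octavio 1/3; Ximena 2/15; Yago 2/15

There is no surviving spouse, so the entire estate passes to Ramiro's descendants per capita at each generation.
At generation 1 (Diego, Octavio, Valentina) there are 3 shares of (1)/3 = 1/3 each.
Living: Octavio — each takes 1/3.
Deceased: Diego and Valentina. Their combined 2/3 is pooled and carried to generation 2.
At generation 2 (Ximena, Mateo, Hugo, Yago, Graciela) there are 5 shares of (2/3)/5 = 2/15 each.
Living: Ximena, Mateo, Hugo, Yago, and Graciela — each takes 2/15.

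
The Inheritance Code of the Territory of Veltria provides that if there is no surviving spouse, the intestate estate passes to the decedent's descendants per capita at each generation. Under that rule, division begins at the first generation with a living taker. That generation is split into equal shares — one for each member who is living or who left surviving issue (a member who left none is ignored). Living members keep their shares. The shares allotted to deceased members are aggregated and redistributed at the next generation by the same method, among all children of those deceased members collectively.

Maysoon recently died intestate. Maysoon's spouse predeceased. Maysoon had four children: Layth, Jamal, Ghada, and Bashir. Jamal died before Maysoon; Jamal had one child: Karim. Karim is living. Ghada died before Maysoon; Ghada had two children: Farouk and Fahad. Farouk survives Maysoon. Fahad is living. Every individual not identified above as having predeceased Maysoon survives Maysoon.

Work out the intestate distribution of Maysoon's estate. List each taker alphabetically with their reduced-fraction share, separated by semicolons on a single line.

There is no surviving spouse, so the entire estate passes to Maysoon's descendants per capita at each generation.
At generation 1 (Layth, Jamal, Ghada, Bashir) there are 4 shares of (1)/4 = 1/4 each.
Living: Layth and Bashir — each takes 1/4.
Deceased: Jamal and Ghada. Their combined 1/2 is pooled and carried to generation 2.
At generation 2 (Karim, Farouk, Fahad) there are 3 shares of (1/2)/3 = 1/6 each.
Living: Karim, Farouk, and Fahad — each takes 1/6.

Bashir 1/4; Fahad 1/6; Farouk 1/6; Karim 1/6; Layth 1/4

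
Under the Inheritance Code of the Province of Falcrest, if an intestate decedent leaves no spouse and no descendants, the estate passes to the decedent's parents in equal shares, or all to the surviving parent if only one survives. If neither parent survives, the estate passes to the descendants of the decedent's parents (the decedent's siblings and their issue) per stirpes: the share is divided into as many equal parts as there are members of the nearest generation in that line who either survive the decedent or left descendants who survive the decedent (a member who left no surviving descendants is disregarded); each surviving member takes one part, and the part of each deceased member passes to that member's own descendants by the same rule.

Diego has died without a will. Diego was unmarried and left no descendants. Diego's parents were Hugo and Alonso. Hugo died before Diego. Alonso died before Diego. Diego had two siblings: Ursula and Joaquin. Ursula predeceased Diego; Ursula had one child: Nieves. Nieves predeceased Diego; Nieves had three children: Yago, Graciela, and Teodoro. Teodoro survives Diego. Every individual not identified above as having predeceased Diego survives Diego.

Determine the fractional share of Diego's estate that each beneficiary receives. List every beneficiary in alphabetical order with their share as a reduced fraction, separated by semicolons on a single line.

Neither parent survives and there are no descendants, so the estate passes to Diego's siblings and their issue per stirpes.
The estate is divided into 2 equal shares of 1/2 among Ursula, Joaquin.
Ursula predeceased; the 1/2 allotted to Ursula's branch passes to Ursula's issue by representation.
Nieves's line is the sole branch at this level, so the full 1/2 passes to Nieves's issue by representation.
The 1/2 is divided into 3 equal shares of 1/6 among Yago, Graciela, Teodoro.
Yago is living and takes 1/6.
Graciela is living and takes 1/6.
Teodoro is living and takes 1/6.
Joaquin is living and takes 1/2.

Graciela 1/6; Joaquin 1/2; Teodoro 1/6; Yago 1/6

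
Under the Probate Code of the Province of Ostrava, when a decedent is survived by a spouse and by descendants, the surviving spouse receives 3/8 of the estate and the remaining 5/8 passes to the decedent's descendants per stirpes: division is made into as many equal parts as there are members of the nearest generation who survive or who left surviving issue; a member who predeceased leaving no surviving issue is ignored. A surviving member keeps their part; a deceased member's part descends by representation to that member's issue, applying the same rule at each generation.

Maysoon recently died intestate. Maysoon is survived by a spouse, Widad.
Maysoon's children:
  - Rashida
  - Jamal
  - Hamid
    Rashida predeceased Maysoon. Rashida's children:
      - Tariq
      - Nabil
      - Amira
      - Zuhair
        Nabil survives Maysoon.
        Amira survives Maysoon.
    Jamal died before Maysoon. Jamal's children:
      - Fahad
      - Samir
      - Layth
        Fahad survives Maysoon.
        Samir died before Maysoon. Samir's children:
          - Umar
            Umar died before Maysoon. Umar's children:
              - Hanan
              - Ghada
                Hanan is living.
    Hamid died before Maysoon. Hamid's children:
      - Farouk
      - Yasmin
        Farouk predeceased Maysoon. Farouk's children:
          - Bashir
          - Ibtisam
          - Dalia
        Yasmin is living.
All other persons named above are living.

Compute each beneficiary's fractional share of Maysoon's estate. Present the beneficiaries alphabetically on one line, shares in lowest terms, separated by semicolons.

Amira 5/96; Bashir 5/144; Dalia 5/144; Fahad 5/72; Ghada 5/144; Hanan 5/144; Ibtisam 5/144; Layth 5/72; Nabil 5/96; Tariq 5/96; Widad 3/8; Yasmin 5/48; Zuhair 5/96

Widad, as surviving spouse, takes 3/8.
The remaining 5/8 passes to Maysoon's descendants per stirpes.
The 5/8 is divided into 3 equal shares of 5/24 among Rashida, Jamal, Hamid.
Rashida predeceased; the 5/24 allotted to Rashida's branch passes to Rashida's issue by representation.
The 5/24 is divided into 4 equal shares of 5/96 among Tariq, Nabil, Amira, Zuhair.
Tariq is living and takes 5/96.
Nabil is living and takes 5/96.
Amira is living and takes 5/96.
Zuhair is living and takes 5/96.
Jamal predeceased; the 5/24 allotted to Jamal's branch passes to Jamal's issue by representation.
The 5/24 is divided into 3 equal shares of 5/72 among Fahad, Samir, Layth.
Fahad is living and takes 5/72.
Samir predeceased; the 5/72 allotted to Samir's branch passes to Samir's issue by representation.
Umar's line is the sole branch at this level, so the full 5/72 passes to Umar's issue by representation.
The 5/72 is divided into 2 equal shares of 5/144 among Hanan, Ghada.
Hanan is living and takes 5/144.
Ghada is living and takes 5/144.
Layth is living and takes 5/72.
Hamid predeceased; the 5/24 allotted to Hamid's branch passes to Hamid's issue by representation.
The 5/24 is divided into 2 equal shares of 5/48 among Farouk, Yasmin.
Farouk predeceased; the 5/48 allotted to Farouk's branch passes to Farouk's issue by representation.
The 5/48 is divided into 3 equal shares of 5/144 among Bashir, Ibtisam, Dalia.
Bashir is living and takes 5/144.
Ibtisam is living and takes 5/144.
Dalia is living and takes 5/144.
Yasmin is living and takes 5/48.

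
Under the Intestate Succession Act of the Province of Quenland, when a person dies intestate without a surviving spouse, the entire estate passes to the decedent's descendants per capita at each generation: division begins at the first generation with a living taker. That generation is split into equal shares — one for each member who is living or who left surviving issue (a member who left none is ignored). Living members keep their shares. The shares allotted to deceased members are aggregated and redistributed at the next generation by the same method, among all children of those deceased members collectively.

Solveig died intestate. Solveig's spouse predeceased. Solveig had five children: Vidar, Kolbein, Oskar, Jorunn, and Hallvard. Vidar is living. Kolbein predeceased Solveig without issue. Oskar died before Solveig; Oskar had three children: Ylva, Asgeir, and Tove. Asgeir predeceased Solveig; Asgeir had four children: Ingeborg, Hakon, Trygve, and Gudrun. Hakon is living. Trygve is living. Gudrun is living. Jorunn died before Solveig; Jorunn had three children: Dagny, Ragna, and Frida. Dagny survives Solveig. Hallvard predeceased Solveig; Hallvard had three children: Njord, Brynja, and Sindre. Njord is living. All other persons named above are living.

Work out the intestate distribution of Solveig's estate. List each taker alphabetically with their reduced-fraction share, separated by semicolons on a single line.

There is no surviving spouse, so the entire estate passes to Solveig's descendants per capita at each generation.
At generation 1 (Vidar, Oskar, Jorunn, Hallvard) there are 4 shares of (1)/4 = 1/4 each.
Living: Vidar — each takes 1/4.
Deceased: Oskar, Jorunn, and Hallvard. Their combined 3/4 is pooled and carried to generation 2.
At generation 2 (Ylva, Asgeir, Tove, Dagny, Ragna, Frida, Njord, Brynja, Sindre) there are 9 shares of (3/4)/9 = 1/12 each.
Living: Ylva, Tove, Dagny, Ragna, Frida, Njord, Brynja, and Sindre — each takes 1/12.
Deceased: Asgeir. That 1/12 share is carried to generation 3.
At generation 3 (Ingeborg, Hakon, Trygve, Gudrun) there are 4 shares of (1/12)/4 = 1/48 each.
Living: Ingeborg, Hakon, Trygve, and Gudrun — each takes 1/48.

Brynja 1/12; Dagny 1/12; Frida 1/12; Gudrun 1/48; Hakon 1/48; Ingeborg 1/48; Njord 1/12; Ragna 1/12; Sindre 1/12; Tove 1/12; Trygve 1/48; Vidar 1/4; Ylva 1/12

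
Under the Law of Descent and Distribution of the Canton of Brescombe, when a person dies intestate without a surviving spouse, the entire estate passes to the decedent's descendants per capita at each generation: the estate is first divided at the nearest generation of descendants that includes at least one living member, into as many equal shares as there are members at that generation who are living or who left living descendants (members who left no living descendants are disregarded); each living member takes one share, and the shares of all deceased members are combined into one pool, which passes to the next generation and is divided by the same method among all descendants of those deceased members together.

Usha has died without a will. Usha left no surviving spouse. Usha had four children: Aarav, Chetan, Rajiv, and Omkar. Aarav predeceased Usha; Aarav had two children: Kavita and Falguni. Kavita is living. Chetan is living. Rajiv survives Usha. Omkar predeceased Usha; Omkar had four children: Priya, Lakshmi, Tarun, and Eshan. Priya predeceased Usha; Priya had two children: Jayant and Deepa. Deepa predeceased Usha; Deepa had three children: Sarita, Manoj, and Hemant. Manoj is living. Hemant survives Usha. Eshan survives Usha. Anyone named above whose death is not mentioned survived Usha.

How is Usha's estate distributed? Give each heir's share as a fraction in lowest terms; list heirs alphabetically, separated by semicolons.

Chetan 1/4; Eshan 1/12; Falguni 1/12; Hemant 1/72; Jayant 1/24; Kavita 1/12; Lakshmi 1/12; Manoj 1/72; Rajiv 1/4; Sarita 1/72; Tarun 1/12

There is no surviving spouse, so the entire estate passes to Usha's descendants per capita at each generation.
At generation 1 (Aarav, Chetan, Rajiv, Omkar) there are 4 shares of (1)/4 = 1/4 each.
Living: Chetan and Rajiv — each takes 1/4.
Deceased: Aarav and Omkar. Their combined 1/2 is pooled and carried to generation 2.
At generation 2 (Kavita, Falguni, Priya, Lakshmi, Tarun, Eshan) there are 6 shares of (1/2)/6 = 1/12 each.
Living: Kavita, Falguni, Lakshmi, Tarun, and Eshan — each takes 1/12.
Deceased: Priya. That 1/12 share is carried to generation 3.
At generation 3 (Jayant, Deepa) there are 2 shares of (1/12)/2 = 1/24 each.
Living: Jayant — each takes 1/24.
Deceased: Deepa. That 1/24 share is carried to generation 4.
At generation 4 (Sarita, Manoj, Hemant) there are 3 shares of (1/24)/3 = 1/72 each.
Living: Sarita, Manoj, and Hemant — each takes 1/72.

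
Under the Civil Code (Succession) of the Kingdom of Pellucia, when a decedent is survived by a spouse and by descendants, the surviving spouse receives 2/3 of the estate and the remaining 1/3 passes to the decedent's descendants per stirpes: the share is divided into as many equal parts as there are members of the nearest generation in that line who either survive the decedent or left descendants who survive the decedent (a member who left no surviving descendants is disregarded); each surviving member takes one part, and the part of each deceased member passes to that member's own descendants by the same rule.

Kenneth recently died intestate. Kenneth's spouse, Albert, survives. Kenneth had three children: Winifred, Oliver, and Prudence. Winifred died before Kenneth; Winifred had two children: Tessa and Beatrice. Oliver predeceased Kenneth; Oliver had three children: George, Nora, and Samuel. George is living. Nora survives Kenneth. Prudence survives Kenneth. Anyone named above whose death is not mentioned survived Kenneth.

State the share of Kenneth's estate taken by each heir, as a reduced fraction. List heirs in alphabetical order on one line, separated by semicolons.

Albert, as surviving spouse, takes 2/3.
The remaining 1/3 passes to Kenneth's descendants per stirpes.
The 1/3 is divided into 3 equal shares of 1/9 among Winifred, Oliver, Prudence.
Winifred predeceased; the 1/9 allotted to Winifred's branch passes to Winifred's issue by representation.
The 1/9 is divided into 2 equal shares of 1/18 among Tessa, Beatrice.
Tessa is living and takes 1/18.
Beatrice is living and takes 1/18.
Oliver predeceased; the 1/9 allotted to Oliver's branch passes to Oliver's issue by representation.
The 1/9 is divided into 3 equal shares of 1/27 among George, Nora, Samuel.
George is living and takes 1/27.
Nora is living and takes 1/27.
Samuel is living and takes 1/27.
Prudence is living and takes 1/9.

Albert 2/3; Beatrice 1/18; George 1/27; Nora 1/27; Prudence 1/9; Samuel 1/27; Tessa 1/18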